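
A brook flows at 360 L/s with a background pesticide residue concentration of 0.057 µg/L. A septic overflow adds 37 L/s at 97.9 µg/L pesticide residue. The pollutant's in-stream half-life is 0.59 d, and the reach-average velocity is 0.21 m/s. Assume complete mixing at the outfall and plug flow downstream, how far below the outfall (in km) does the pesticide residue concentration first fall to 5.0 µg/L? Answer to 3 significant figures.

Mixed concentration C = ΣQC/ΣQ = (360.0·0.05700 + 37.00·97.90) / 397.0 = 3643/397.0 = 9.176 µg/L.
Half-life 0.59 d → k = ln 2 / 0.59 = 1.175 d⁻¹.
Set 9.176·exp(−k·t) = 5.0 → t = ln(9.176/5.0)/k = 44650 s = 12.40 h.
Distance = v·t = 0.21·44650 = 9377 m = 9.377 km.

9.38 km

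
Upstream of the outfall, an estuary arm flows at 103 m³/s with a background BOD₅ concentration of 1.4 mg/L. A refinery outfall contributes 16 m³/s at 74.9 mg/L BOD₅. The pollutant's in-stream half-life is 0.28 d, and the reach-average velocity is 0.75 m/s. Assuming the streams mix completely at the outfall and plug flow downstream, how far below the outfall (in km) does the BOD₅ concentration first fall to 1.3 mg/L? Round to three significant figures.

56.6 km

Mass balance: C = (103.0·1.400 + 16.00·74.90) / 119.0 = 1343/119.0 = 11.28 mg/L.
Half-life 0.28 d → k = ln 2 / 0.28 = 2.476 d⁻¹.
Set 11.28·exp(−k·t) = 1.3 → t = ln(11.28/1.3)/k = 75420 s = 20.95 h.
Distance = v·t = 0.75·75420 = 56560 m = 56.56 km.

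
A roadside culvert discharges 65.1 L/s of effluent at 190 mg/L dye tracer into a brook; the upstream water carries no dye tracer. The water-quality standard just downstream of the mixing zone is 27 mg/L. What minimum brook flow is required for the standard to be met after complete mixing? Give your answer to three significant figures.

393 L/s

Set C_mix = 27: (Q·0 + 65.10·190.0) / (Q + 65.10) = 27
→ Q = 65.10·(190.0 − 27)/(27 − 0) = 393.0 L/s.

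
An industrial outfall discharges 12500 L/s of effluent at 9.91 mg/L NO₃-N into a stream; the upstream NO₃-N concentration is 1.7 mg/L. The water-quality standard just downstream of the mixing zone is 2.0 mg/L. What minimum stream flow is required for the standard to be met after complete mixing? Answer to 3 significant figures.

Set C_mix = 2.0: (Q·1.700 + 12500·9.910) / (Q + 12500) = 2.0
→ Q = 12500·(9.910 − 2.0)/(2.0 − 1.700) = 329600 L/s.

330000 L/s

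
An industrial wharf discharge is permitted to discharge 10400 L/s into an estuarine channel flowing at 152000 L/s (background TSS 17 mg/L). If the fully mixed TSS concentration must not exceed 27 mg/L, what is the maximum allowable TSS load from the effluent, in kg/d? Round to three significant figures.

Mass balance at the limit: 152000·17.00 + 10400·Cₑ = 162400·27 → Cₑ = 173.2 mg/L.
10400 L/s = 10.40 m³/s. Load = 10.40 m³/s × 173.2 g/m³ × 86 400 s/d = 155600 kg/d.

156000 kg/d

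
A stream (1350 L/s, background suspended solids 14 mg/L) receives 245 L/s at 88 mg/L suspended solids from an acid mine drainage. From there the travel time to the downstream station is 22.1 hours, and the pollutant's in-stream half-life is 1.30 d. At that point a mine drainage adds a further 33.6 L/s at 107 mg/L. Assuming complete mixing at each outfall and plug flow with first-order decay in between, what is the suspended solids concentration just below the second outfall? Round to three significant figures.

17.4 mg/L

After mixing, C = (1350·14.00 + 245.0·88.00) / 1595 = 40460/1595 = 25.37 mg/L; combined flow 1595 L/s.
Half-life 1.30 d → k = ln 2 / 1.30 = 0.5332 d⁻¹.
First-order decay: C = 25.37·exp(−k·t) = 25.37·0.6120 = 15.53 mg/L.
Second outfall: C = (1595·15.53 + 33.60·107.0)/1629 = 17.41 mg/L.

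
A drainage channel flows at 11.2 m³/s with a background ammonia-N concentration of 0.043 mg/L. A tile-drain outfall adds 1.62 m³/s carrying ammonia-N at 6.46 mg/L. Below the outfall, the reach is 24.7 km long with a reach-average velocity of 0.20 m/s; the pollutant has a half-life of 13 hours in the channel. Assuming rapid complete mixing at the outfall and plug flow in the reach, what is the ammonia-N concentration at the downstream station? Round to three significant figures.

0.137 mg/L

Conservation of mass: C = (11.20·0.04300 + 1.620·6.460) / 12.82 = 10.95/12.82 = 0.8539 mg/L.
Travel time t = 24.7·1000 / 0.20 = 123500 s = 34.31 h.
Half-life 13 h → k = ln 2 / 13 = 0.05332 h⁻¹ = 1.280 d⁻¹.
Decay over the reach: 0.8539·exp(−kt) = 0.8539·0.1606 = 0.1371 mg/L.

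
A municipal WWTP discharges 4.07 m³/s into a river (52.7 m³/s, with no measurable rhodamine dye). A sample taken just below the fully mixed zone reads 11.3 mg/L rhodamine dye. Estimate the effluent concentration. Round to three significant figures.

Mass balance: 52.70·0 + 4.070·Cₑ = 56.77·11.30
→ Cₑ = (56.77·11.30 − 52.70·0) / 4.070 = 157.6 mg/L.

158 mg/L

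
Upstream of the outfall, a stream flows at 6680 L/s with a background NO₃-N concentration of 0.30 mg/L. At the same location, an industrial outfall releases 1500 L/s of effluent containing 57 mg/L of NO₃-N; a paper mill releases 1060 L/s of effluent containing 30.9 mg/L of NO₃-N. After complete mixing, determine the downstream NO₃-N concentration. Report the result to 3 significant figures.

13.0 mg/L

Mass balance: C = (6680·0.3000 + 1500·57.00 + 1060·30.90) / 9240 = 120300/9240 = 13.01 mg/L.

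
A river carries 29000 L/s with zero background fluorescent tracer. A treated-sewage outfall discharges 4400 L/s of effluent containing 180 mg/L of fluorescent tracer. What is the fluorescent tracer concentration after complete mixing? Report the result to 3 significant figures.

Mass balance: C = (29000·0 + 4400·180.0) / 33400 = 792000/33400 = 23.71 mg/L.

23.7 mg/L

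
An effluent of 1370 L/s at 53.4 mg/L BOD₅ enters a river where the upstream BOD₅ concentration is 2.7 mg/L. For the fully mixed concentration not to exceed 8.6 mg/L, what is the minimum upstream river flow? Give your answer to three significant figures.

Set C_mix = 8.6: (Q·2.700 + 1370·53.40) / (Q + 1370) = 8.6
→ Q = 1370·(53.40 − 8.6)/(8.6 − 2.700) = 10400 L/s.

10400 L/s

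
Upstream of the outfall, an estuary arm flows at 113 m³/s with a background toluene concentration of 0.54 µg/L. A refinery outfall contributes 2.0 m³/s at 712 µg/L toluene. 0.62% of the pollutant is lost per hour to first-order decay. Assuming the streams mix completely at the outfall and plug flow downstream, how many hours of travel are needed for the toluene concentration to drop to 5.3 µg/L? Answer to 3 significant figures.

143 h

After mixing, C = (113.0·0.5400 + 2.000·712.0) / 115.0 = 1485/115.0 = 12.91 µg/L.
0.62%/h lost → k = −ln(1 − 0.0062) = 0.006219 h⁻¹.
12.91·exp(−k·t) = 5.3 → t = ln(12.91/5.3)/k = 515500 s = 143.2 h.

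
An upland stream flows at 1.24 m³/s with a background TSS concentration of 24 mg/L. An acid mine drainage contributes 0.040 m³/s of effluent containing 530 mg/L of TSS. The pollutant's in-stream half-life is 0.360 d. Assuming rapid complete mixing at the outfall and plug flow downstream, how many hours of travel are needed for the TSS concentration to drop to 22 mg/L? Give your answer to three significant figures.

Mixed concentration C = ΣQC/ΣQ = (1.240·24.00 + 0.04000·530.0) / 1.280 = 50.96/1.280 = 39.81 mg/L.
Half-life 0.360 d → k = ln 2 / 0.360 = 1.925 d⁻¹.
39.81·exp(−k·t) = 22 → t = ln(39.81/22)/k = 26620 s = 7.393 h.

7.39 h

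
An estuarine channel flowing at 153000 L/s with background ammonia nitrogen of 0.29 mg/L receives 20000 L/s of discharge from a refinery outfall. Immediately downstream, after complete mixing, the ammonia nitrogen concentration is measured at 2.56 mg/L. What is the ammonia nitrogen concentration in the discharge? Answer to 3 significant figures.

Mass balance: 153000·0.2900 + 20000·Cₑ = 173000·2.560
→ Cₑ = (173000·2.560 − 153000·0.2900) / 20000 = 19.93 mg/L.

19.9 mg/L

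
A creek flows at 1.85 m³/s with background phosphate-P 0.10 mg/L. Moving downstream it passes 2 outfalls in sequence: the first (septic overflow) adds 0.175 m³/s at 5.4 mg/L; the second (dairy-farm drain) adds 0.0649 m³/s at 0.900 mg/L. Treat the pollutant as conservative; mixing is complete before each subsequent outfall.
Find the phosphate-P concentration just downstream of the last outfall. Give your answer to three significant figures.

0.569 mg/L

After outfall 1: Q = 1.850 + 0.1750 = 2.025 m³/s; C = (1.850·0.1000 + 0.1750·5.400)/2.025 = 0.5580 mg/L.
After outfall 2: Q = 2.025 + 0.06490 = 2.090 m³/s; C = (2.025·0.5580 + 0.06490·0.9000)/2.090 = 0.5686 mg/L.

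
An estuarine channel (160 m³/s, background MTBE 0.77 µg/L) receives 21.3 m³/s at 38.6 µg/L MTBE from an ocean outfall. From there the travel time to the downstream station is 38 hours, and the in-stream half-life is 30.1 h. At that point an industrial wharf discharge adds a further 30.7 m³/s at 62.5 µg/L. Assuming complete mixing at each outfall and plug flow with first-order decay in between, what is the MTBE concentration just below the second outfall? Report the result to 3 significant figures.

10.9 µg/L

Mass balance: C = (160.0·0.7700 + 21.30·38.60) / 181.3 = 945.4/181.3 = 5.214 µg/L; combined flow 181.3 m³/s.
Half-life 30.1 h → k = ln 2 / 30.1 = 0.02303 h⁻¹ = 0.5527 d⁻¹.
After decay, C = 5.214 × e^(−kt) = 5.214 × 0.4168 = 2.174 µg/L.
At the second outfall, C = (181.3·2.174 + 30.70·62.50) / (181.3 + 30.70) = 10.91 µg/L.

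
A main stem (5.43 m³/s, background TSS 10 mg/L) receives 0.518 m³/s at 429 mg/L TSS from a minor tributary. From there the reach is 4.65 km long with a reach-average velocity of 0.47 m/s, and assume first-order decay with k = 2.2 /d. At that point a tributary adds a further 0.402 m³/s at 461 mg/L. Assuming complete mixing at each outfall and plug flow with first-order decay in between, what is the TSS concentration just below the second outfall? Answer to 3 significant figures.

63.0 mg/L

Flow-weighted average: C = (5.430·10.00 + 0.5180·429.0) / 5.948 = 276.5/5.948 = 46.49 mg/L; combined flow 5.948 m³/s.
Travel time t = 4.65·1000 / 0.47 = 9894 s = 2.748 h.
After decay, C = 46.49 × e^(−kt) = 46.49 × 0.7773 = 36.14 mg/L.
Second outfall: C = (5.948·36.14 + 0.4020·461.0)/6.350 = 63.03 mg/L.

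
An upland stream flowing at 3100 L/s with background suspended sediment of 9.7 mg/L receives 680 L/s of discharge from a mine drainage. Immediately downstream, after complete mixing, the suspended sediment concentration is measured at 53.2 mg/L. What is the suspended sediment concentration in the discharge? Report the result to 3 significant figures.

252 mg/L

Mass balance: 3100·9.700 + 680.0·Cₑ = 3780·53.20
→ Cₑ = (3780·53.20 − 3100·9.700) / 680.0 = 251.5 mg/L.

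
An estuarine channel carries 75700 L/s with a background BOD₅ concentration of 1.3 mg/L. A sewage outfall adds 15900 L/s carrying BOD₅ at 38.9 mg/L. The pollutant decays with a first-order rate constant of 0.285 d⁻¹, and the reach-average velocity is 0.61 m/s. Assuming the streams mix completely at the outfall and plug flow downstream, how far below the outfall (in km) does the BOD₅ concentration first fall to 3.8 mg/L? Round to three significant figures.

Conservation of mass: C = (75700·1.300 + 15900·38.90) / 91600 = 716900/91600 = 7.827 mg/L.
Set 7.827·exp(−k·t) = 3.8 → t = ln(7.827/3.8)/k = 219000 s = 60.84 h.
Distance = v·t = 0.61·219000 = 133600 m = 133.6 km.

134 km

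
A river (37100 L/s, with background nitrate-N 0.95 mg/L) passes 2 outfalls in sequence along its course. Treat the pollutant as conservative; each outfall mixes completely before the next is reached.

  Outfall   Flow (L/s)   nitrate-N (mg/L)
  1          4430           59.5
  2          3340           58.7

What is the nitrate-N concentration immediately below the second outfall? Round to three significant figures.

11.0 mg/L

Below outfall 1: Q → 41530 L/s, C = (37100·0.9500 + 4430·59.50)/41530 = 7.196 mg/L.
Below outfall 2: Q → 44870 L/s, C = (41530·7.196 + 3340·58.70)/44870 = 11.03 mg/L.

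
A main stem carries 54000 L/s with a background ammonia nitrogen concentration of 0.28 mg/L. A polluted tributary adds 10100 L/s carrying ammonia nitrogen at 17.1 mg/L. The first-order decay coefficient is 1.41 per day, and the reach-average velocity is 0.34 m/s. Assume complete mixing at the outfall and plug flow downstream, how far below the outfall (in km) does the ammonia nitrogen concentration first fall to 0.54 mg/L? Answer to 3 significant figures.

35.2 km

Mixed concentration C = ΣQC/ΣQ = (54000·0.2800 + 10100·17.10) / 64100 = 187800/64100 = 2.930 mg/L.
Set 2.930·exp(−k·t) = 0.54 → t = ln(2.930/0.54)/k = 103600 s = 28.79 h.
Distance = v·t = 0.34·103600 = 35240 m = 35.24 km.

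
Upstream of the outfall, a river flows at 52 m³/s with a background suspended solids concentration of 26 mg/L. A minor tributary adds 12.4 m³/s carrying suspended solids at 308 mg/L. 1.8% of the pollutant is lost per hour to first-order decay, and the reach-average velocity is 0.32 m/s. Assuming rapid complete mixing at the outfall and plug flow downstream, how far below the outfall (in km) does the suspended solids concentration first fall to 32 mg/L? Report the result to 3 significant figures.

58.3 km

Conservation of mass: C = (52.00·26.00 + 12.40·308.0) / 64.40 = 5171/64.40 = 80.30 mg/L.
1.8%/h lost → k = −ln(1 − 0.018) = 0.01816 h⁻¹.
Set 80.30·exp(−k·t) = 32 → t = ln(80.30/32)/k = 182300 s = 50.65 h.
Distance = v·t = 0.32·182300 = 58350 m = 58.35 km.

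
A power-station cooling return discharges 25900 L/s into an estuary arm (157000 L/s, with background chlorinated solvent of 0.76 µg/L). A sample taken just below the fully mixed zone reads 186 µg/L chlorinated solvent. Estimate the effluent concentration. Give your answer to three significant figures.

Mass balance: 157000·0.7600 + 25900·Cₑ = 182900·186.0
→ Cₑ = (182900·186.0 − 157000·0.7600) / 25900 = 1309 µg/L.

1310 µg/L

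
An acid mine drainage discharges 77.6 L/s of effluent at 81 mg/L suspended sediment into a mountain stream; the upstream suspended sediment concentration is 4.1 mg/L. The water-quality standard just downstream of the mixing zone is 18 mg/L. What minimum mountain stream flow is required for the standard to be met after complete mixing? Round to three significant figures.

352 L/s

Set C_mix = 18: (Q·4.100 + 77.60·81.00) / (Q + 77.60) = 18
→ Q = 77.60·(81.00 − 18)/(18 − 4.100) = 351.7 L/s.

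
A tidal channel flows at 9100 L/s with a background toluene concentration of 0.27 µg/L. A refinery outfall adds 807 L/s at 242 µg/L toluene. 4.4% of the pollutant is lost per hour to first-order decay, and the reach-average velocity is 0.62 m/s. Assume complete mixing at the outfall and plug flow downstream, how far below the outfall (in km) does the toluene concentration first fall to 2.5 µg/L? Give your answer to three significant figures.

Conservation of mass: C = (9100·0.2700 + 807.0·242.0) / 9907 = 197800/9907 = 19.96 µg/L.
4.4%/h lost → k = −ln(1 − 0.044) = 0.04500 h⁻¹.
Set 19.96·exp(−k·t) = 2.5 → t = ln(19.96/2.5)/k = 166200 s = 46.17 h.
Distance = v·t = 0.62·166200 = 103000 m = 103.0 km.

103 km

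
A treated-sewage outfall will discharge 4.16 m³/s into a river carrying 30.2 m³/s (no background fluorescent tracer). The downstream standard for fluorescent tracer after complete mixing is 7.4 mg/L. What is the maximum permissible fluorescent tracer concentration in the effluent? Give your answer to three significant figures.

61.1 mg/L

At the limit, (Qr·Cr + Qe·Cₑ)/(Qr + Qe) = 7.4:
Cₑ = (34.36·7.4 − 30.20·0) / 4.160 = 61.12 mg/L.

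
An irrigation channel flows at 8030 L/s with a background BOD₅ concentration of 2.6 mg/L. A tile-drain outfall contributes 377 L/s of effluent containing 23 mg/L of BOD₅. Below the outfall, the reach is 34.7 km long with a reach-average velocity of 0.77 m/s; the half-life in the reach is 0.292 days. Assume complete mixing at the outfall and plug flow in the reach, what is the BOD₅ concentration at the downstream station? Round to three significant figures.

1.02 mg/L

Mass balance: C = (8030·2.600 + 377.0·23.00) / 8407 = 29550/8407 = 3.515 mg/L.
Travel time t = 34.7·1000 / 0.77 = 45060 s = 12.52 h.
Half-life 0.292 d → k = ln 2 / 0.292 = 2.374 d⁻¹.
After decay, C = 3.515 × e^(−kt) = 3.515 × 0.2899 = 1.019 mg/L.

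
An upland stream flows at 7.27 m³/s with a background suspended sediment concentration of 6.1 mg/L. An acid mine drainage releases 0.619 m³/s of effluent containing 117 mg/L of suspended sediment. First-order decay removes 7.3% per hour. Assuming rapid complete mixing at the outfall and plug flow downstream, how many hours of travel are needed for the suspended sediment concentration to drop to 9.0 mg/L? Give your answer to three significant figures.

Conservation of mass: C = (7.270·6.100 + 0.6190·117.0) / 7.889 = 116.8/7.889 = 14.80 mg/L.
7.3%/h lost → k = −ln(1 − 0.073) = 0.07580 h⁻¹.
14.80·exp(−k·t) = 9.0 → t = ln(14.80/9.0)/k = 23630 s = 6.563 h.

6.56 h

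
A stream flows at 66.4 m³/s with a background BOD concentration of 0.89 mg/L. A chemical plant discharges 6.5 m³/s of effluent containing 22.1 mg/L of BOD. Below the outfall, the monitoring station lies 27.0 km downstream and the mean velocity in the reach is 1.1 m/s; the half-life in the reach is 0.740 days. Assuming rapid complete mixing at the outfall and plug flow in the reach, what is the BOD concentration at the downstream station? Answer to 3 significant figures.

Mass balance: C = (66.40·0.8900 + 6.500·22.10) / 72.90 = 202.7/72.90 = 2.781 mg/L.
Travel time t = 27.0·1000 / 1.1 = 24550 s = 6.818 h.
Half-life 0.740 d → k = ln 2 / 0.740 = 0.9367 d⁻¹.
Decay over the reach: 2.781·exp(−kt) = 2.781·0.7664 = 2.131 mg/L.

2.13 mg/L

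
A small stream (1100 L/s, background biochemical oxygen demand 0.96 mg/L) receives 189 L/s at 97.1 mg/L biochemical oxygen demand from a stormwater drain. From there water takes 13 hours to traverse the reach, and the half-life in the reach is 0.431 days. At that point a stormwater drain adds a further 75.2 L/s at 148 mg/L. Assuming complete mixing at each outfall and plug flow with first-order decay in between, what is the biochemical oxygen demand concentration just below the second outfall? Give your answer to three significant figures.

Conservation of mass: C = (1100·0.9600 + 189.0·97.10) / 1289 = 19410/1289 = 15.06 mg/L; combined flow 1289 L/s.
Half-life 0.431 d → k = ln 2 / 0.431 = 1.608 d⁻¹.
Applying C = C₀e^(−kt): 15.06 × 0.4185 = 6.301 mg/L.
At the second outfall, C = (1289·6.301 + 75.20·148.0) / (1289 + 75.20) = 14.11 mg/L.

14.1 mg/L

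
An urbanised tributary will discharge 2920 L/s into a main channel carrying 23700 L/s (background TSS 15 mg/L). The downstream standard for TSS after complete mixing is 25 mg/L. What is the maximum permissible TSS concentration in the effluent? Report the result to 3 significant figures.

At the limit, (Qr·Cr + Qe·Cₑ)/(Qr + Qe) = 25:
Cₑ = (26620·25 − 23700·15.00) / 2920 = 106.2 mg/L.

106 mg/L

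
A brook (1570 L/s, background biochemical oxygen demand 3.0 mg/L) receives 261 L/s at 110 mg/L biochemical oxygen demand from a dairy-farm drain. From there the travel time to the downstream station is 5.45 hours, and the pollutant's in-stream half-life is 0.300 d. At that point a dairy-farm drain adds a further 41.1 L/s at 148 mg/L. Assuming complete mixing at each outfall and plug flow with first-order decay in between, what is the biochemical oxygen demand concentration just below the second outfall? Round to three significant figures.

After mixing, C = (1570·3.000 + 261.0·110.0) / 1831 = 33420/1831 = 18.25 mg/L; combined flow 1831 L/s.
Half-life 0.300 d → k = ln 2 / 0.300 = 2.310 d⁻¹.
Applying C = C₀e^(−kt): 18.25 × 0.5917 = 10.80 mg/L.
Second outfall: C = (1831·10.80 + 41.10·148.0)/1872 = 13.81 mg/L.

13.8 mg/L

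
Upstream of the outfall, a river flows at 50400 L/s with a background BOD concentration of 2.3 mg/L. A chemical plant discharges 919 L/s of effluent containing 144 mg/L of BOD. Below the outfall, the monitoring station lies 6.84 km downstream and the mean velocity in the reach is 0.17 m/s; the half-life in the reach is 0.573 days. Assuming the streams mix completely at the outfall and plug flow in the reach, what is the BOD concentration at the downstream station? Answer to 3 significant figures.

2.75 mg/L

Conservation of mass: C = (50400·2.300 + 919.0·144.0) / 51320 = 248300/51320 = 4.838 mg/L.
Travel time t = 6.84·1000 / 0.17 = 40240 s = 11.18 h.
Half-life 0.573 d → k = ln 2 / 0.573 = 1.210 d⁻¹.
After decay, C = 4.838 × e^(−kt) = 4.838 × 0.5693 = 2.754 mg/L.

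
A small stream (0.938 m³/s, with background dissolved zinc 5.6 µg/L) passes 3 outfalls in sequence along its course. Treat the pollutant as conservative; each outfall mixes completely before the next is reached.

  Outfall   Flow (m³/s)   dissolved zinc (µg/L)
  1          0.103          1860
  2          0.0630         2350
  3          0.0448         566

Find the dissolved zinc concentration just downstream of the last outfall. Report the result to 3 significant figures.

322 µg/L

Below outfall 1: Q → 1.041 m³/s, C = (0.9380·5.600 + 0.1030·1860)/1.041 = 189.1 µg/L.
Below outfall 2: Q → 1.104 m³/s, C = (1.041·189.1 + 0.06300·2350)/1.104 = 312.4 µg/L.
Below outfall 3: Q → 1.149 m³/s, C = (1.104·312.4 + 0.04480·566.0)/1.149 = 322.3 µg/L.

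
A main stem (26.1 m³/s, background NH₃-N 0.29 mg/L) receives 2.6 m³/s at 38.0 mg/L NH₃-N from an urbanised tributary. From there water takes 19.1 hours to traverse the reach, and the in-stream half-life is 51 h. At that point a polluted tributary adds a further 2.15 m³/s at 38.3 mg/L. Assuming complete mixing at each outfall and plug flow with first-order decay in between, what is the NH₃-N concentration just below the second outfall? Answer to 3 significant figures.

Conservation of mass: C = (26.10·0.2900 + 2.600·38.00) / 28.70 = 106.4/28.70 = 3.706 mg/L; combined flow 28.70 m³/s.
Half-life 51 h → k = ln 2 / 51 = 0.01359 h⁻¹ = 0.3262 d⁻¹.
First-order decay: C = 3.706·exp(−k·t) = 3.706·0.7714 = 2.859 mg/L.
At the second outfall, C = (28.70·2.859 + 2.150·38.30) / (28.70 + 2.150) = 5.329 mg/L.

5.33 mg/L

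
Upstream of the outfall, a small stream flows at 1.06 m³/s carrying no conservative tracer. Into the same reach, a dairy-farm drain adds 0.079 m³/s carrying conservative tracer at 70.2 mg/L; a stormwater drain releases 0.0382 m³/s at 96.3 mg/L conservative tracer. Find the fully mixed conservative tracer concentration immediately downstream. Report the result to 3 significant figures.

Mass balance: C = (1.060·0 + 0.07900·70.20 + 0.03820·96.30) / 1.177 = 9.224/1.177 = 7.836 mg/L.

7.84 mg/L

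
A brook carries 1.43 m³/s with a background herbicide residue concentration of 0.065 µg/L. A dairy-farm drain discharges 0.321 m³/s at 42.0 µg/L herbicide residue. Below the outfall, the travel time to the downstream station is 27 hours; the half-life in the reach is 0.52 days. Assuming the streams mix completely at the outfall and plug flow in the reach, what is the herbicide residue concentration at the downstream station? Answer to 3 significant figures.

1.73 µg/L

Conservation of mass: C = (1.430·0.06500 + 0.3210·42.00) / 1.751 = 13.57/1.751 = 7.753 µg/L.
Half-life 0.52 d → k = ln 2 / 0.52 = 1.333 d⁻¹.
After decay, C = 7.753 × e^(−kt) = 7.753 × 0.2232 = 1.731 µg/L.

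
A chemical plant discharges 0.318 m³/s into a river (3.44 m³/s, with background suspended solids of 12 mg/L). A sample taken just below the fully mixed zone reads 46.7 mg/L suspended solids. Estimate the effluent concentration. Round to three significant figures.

422 mg/L

Mass balance: 3.440·12.00 + 0.3180·Cₑ = 3.758·46.70
→ Cₑ = (3.758·46.70 − 3.440·12.00) / 0.3180 = 422.1 mg/L.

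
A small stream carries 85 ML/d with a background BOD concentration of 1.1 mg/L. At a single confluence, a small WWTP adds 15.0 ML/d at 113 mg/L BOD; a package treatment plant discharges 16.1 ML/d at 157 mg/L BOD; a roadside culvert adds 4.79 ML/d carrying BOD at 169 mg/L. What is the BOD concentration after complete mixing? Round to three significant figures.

After mixing, C = (85.00·1.100 + 15.00·113.0 + 16.10·157.0 + 4.790·169.0) / 120.9 = 5126/120.9 = 42.40 mg/L.

42.4 mg/L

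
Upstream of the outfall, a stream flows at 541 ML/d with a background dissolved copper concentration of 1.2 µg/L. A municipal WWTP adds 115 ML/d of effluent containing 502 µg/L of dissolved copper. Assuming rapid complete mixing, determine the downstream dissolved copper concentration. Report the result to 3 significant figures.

After mixing, C = (541.0·1.200 + 115.0·502.0) / 656.0 = 58380/656.0 = 88.99 µg/L.

89.0 µg/L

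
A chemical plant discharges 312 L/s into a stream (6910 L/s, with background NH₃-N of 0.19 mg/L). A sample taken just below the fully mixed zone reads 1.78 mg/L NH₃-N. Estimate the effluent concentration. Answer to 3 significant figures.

37.0 mg/L

Mass balance: 6910·0.1900 + 312.0·Cₑ = 7222·1.780
→ Cₑ = (7222·1.780 − 6910·0.1900) / 312.0 = 36.99 mg/L.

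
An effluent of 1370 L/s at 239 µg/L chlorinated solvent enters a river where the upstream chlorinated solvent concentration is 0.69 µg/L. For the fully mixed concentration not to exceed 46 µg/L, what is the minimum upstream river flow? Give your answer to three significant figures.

5840 L/s

Set C_mix = 46: (Q·0.6900 + 1370·239.0) / (Q + 1370) = 46
→ Q = 1370·(239.0 − 46)/(46 − 0.6900) = 5836 L/s.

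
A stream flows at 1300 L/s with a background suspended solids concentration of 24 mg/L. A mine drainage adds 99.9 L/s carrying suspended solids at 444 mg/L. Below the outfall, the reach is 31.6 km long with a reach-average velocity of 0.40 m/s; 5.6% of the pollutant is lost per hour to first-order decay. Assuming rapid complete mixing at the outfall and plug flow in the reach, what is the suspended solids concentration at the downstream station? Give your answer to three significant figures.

Mixed concentration C = ΣQC/ΣQ = (1300·24.00 + 99.90·444.0) / 1400 = 75560/1400 = 53.97 mg/L.
Travel time t = 31.6·1000 / 0.40 = 79000 s = 21.94 h.
5.6%/h lost → k = −ln(1 − 0.056) = 0.05763 h⁻¹.
Applying C = C₀e^(−kt): 53.97 × 0.2823 = 15.24 mg/L.

15.2 mg/L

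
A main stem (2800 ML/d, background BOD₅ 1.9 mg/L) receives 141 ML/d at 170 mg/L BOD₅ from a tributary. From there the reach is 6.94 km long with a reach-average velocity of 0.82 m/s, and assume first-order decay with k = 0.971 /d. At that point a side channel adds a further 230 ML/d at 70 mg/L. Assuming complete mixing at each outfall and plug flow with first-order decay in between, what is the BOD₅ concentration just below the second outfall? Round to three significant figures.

13.5 mg/L

Mixed concentration C = ΣQC/ΣQ = (2800·1.900 + 141.0·170.0) / 2941 = 29290/2941 = 9.959 mg/L; combined flow 2941 ML/d.
Travel time t = 6.94·1000 / 0.82 = 8463 s = 2.351 h.
After decay, C = 9.959 × e^(−kt) = 9.959 × 0.9093 = 9.056 mg/L.
Second outfall: C = (2941·9.056 + 230.0·70.00)/3171 = 13.48 mg/L.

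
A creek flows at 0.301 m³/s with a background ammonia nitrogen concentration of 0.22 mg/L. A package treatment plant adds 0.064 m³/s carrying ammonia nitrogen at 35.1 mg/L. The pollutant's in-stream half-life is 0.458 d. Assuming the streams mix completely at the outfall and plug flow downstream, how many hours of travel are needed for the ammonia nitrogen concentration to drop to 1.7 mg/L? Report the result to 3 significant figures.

After mixing, C = (0.3010·0.2200 + 0.06400·35.10) / 0.3650 = 2.313/0.3650 = 6.336 mg/L.
Half-life 0.458 d → k = ln 2 / 0.458 = 1.513 d⁻¹.
6.336·exp(−k·t) = 1.7 → t = ln(6.336/1.7)/k = 75110 s = 20.86 h.

20.9 h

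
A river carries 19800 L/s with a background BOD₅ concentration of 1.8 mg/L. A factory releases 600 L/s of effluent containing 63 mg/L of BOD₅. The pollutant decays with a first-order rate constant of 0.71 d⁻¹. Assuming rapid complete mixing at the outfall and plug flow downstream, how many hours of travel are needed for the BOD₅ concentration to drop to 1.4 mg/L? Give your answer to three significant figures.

After mixing, C = (19800·1.800 + 600.0·63.00) / 20400 = 73440/20400 = 3.600 mg/L.
3.600·exp(−k·t) = 1.4 → t = ln(3.600/1.4)/k = 114900 s = 31.93 h.

31.9 h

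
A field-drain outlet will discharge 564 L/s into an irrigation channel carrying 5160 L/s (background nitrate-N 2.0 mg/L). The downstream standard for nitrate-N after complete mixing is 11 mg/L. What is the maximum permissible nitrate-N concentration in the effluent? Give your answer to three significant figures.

At the limit, (Qr·Cr + Qe·Cₑ)/(Qr + Qe) = 11:
Cₑ = (5724·11 − 5160·2.000) / 564.0 = 93.34 mg/L.

93.3 mg/L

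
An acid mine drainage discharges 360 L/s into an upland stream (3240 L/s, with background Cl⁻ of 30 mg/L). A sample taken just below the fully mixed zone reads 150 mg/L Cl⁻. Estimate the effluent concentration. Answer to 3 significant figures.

Mass balance: 3240·30.00 + 360.0·Cₑ = 3600·150.0
→ Cₑ = (3600·150.0 − 3240·30.00) / 360.0 = 1230 mg/L.

1230 mg/L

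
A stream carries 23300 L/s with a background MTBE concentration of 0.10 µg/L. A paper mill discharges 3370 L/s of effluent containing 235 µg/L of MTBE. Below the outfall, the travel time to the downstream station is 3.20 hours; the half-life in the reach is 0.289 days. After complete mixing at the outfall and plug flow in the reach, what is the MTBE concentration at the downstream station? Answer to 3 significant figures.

21.6 µg/L

After mixing, C = (23300·0.1000 + 3370·235.0) / 26670 = 794300/26670 = 29.78 µg/L.
Half-life 0.289 d → k = ln 2 / 0.289 = 2.398 d⁻¹.
First-order decay: C = 29.78·exp(−k·t) = 29.78·0.7263 = 21.63 µg/L.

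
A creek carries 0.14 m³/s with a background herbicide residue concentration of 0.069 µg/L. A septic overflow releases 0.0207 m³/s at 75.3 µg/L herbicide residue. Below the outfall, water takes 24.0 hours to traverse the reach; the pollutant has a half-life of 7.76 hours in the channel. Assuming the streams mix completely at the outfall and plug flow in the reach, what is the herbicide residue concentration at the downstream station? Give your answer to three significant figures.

Mass balance: C = (0.1400·0.06900 + 0.02070·75.30) / 0.1607 = 1.568/0.1607 = 9.760 µg/L.
Half-life 7.76 h → k = ln 2 / 7.76 = 0.08932 h⁻¹ = 2.144 d⁻¹.
Applying C = C₀e^(−kt): 9.760 × 0.1172 = 1.144 µg/L.

1.14 µg/L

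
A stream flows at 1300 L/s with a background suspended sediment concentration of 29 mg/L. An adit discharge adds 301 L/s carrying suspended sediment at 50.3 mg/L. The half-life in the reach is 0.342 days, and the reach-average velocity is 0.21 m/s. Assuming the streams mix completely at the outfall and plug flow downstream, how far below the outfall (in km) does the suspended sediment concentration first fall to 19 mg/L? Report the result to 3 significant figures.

After mixing, C = (1300·29.00 + 301.0·50.30) / 1601 = 52840/1601 = 33.00 mg/L.
Half-life 0.342 d → k = ln 2 / 0.342 = 2.027 d⁻¹.
Set 33.00·exp(−k·t) = 19 → t = ln(33.00/19)/k = 23540 s = 6.539 h.
Distance = v·t = 0.21·23540 = 4944 m = 4.944 km.

4.94 km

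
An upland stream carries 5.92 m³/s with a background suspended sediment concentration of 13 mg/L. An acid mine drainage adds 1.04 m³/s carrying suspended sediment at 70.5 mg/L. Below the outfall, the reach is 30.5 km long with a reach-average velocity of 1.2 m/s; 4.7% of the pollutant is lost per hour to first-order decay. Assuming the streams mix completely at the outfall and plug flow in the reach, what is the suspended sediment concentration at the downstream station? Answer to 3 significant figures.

Conservation of mass: C = (5.920·13.00 + 1.040·70.50) / 6.960 = 150.3/6.960 = 21.59 mg/L.
Travel time t = 30.5·1000 / 1.2 = 25420 s = 7.060 h.
4.7%/h lost → k = −ln(1 − 0.047) = 0.04814 h⁻¹.
After decay, C = 21.59 × e^(−kt) = 21.59 × 0.7119 = 15.37 mg/L.

15.4 mg/L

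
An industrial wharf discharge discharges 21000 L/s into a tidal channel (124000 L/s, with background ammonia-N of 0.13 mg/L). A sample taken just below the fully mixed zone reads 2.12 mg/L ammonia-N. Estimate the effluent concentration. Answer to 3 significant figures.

13.9 mg/L

Mass balance: 124000·0.1300 + 21000·Cₑ = 145000·2.120
→ Cₑ = (145000·2.120 − 124000·0.1300) / 21000 = 13.87 mg/L.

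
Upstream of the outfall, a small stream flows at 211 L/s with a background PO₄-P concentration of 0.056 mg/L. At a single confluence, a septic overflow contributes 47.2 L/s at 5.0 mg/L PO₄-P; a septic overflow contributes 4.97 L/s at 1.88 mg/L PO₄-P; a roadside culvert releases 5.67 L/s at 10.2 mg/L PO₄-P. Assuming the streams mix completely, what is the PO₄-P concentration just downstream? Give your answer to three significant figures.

1.17 mg/L

Conservation of mass: C = (211.0·0.05600 + 47.20·5.000 + 4.970·1.880 + 5.670·10.20) / 268.8 = 315.0/268.8 = 1.172 mg/L.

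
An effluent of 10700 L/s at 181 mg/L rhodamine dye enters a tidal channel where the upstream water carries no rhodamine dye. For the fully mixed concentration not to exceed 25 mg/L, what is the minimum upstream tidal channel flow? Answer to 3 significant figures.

Set C_mix = 25: (Q·0 + 10700·181.0) / (Q + 10700) = 25
→ Q = 10700·(181.0 − 25)/(25 − 0) = 66770 L/s.

66800 L/s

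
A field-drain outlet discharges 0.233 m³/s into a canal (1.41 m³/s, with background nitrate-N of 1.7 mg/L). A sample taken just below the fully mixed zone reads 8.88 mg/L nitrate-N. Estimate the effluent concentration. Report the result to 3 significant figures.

Mass balance: 1.410·1.700 + 0.2330·Cₑ = 1.643·8.880
→ Cₑ = (1.643·8.880 − 1.410·1.700) / 0.2330 = 52.33 mg/L.

52.3 mg/L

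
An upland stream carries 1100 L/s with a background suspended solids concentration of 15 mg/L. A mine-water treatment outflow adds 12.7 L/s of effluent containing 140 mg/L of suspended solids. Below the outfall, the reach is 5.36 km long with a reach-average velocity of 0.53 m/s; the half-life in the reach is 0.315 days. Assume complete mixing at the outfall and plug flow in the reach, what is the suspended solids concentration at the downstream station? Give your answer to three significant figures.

Mass balance: C = (1100·15.00 + 12.70·140.0) / 1113 = 18280/1113 = 16.43 mg/L.
Travel time t = 5.36·1000 / 0.53 = 10110 s = 2.809 h.
Half-life 0.315 d → k = ln 2 / 0.315 = 2.200 d⁻¹.
Decay over the reach: 16.43·exp(−kt) = 16.43·0.7729 = 12.70 mg/L.

12.7 mg/L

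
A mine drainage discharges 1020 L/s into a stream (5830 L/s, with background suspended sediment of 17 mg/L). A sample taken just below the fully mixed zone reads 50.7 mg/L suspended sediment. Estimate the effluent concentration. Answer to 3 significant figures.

Mass balance: 5830·17.00 + 1020·Cₑ = 6850·50.70
→ Cₑ = (6850·50.70 − 5830·17.00) / 1020 = 243.3 mg/L.

243 mg/L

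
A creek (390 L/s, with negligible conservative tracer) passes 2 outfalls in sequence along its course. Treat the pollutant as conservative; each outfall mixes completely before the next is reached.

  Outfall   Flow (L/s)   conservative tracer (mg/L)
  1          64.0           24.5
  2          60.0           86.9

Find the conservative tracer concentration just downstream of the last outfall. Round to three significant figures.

Below outfall 1: Q → 454.0 L/s, C = (390.0·0 + 64.00·24.50)/454.0 = 3.454 mg/L.
Below outfall 2: Q → 514.0 L/s, C = (454.0·3.454 + 60.00·86.90)/514.0 = 13.19 mg/L.

13.2 mg/L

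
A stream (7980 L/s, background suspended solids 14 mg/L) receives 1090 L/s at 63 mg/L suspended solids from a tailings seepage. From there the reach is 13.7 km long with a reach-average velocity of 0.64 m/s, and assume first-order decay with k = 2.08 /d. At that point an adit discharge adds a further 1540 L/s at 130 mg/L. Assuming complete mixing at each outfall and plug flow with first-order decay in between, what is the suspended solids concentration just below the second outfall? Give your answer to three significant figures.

After mixing, C = (7980·14.00 + 1090·63.00) / 9070 = 180400/9070 = 19.89 mg/L; combined flow 9070 L/s.
Travel time t = 13.7·1000 / 0.64 = 21410 s = 5.946 h.
Decay over the reach: 19.89·exp(−kt) = 19.89·0.5973 = 11.88 mg/L.
Second outfall: C = (9070·11.88 + 1540·130.0)/10610 = 29.02 mg/L.

29.0 mg/L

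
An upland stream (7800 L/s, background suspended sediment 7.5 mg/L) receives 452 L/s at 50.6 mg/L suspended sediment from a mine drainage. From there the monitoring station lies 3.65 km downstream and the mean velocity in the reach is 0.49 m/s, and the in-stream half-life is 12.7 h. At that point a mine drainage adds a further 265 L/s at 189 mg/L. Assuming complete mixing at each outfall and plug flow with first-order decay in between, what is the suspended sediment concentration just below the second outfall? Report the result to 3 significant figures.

Conservation of mass: C = (7800·7.500 + 452.0·50.60) / 8252 = 81370/8252 = 9.861 mg/L; combined flow 8252 L/s.
Travel time t = 3.65·1000 / 0.49 = 7449 s = 2.069 h.
Half-life 12.7 h → k = ln 2 / 12.7 = 0.05458 h⁻¹ = 1.310 d⁻¹.
Applying C = C₀e^(−kt): 9.861 × 0.8932 = 8.808 mg/L.
Second outfall: C = (8252·8.808 + 265.0·189.0)/8517 = 14.41 mg/L.

14.4 mg/L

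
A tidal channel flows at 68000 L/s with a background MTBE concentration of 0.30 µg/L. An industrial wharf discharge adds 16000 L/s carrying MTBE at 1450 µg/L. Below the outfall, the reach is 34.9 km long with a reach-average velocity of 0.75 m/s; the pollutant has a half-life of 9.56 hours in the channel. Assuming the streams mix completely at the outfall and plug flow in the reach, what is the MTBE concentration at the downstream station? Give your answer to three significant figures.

Flow-weighted average: C = (68000·0.3000 + 16000·1450) / 84000 = 23220000/84000 = 276.4 µg/L.
Travel time t = 34.9·1000 / 0.75 = 46530 s = 12.93 h.
Half-life 9.56 h → k = ln 2 / 9.56 = 0.07250 h⁻¹ = 1.740 d⁻¹.
First-order decay: C = 276.4·exp(−k·t) = 276.4·0.3917 = 108.3 µg/L.

108 µg/L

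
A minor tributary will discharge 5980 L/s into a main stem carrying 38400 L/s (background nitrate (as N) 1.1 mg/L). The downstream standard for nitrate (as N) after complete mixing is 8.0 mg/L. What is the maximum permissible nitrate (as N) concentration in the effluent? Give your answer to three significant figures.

At the limit, (Qr·Cr + Qe·Cₑ)/(Qr + Qe) = 8.0:
Cₑ = (44380·8.0 − 38400·1.100) / 5980 = 52.31 mg/L.

52.3 mg/L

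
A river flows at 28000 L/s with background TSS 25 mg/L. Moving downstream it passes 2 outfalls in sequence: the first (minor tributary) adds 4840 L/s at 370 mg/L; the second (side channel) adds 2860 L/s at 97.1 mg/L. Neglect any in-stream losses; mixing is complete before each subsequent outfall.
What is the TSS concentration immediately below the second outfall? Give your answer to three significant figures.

Below outfall 1: Q → 32840 L/s, C = (28000·25.00 + 4840·370.0)/32840 = 75.85 mg/L.
Below outfall 2: Q → 35700 L/s, C = (32840·75.85 + 2860·97.10)/35700 = 77.55 mg/L.

77.5 mg/L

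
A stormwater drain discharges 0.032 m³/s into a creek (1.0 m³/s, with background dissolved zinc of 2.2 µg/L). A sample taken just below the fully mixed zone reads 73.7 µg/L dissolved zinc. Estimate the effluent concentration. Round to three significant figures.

Mass balance: 1.000·2.200 + 0.03200·Cₑ = 1.032·73.70
→ Cₑ = (1.032·73.70 − 1.000·2.200) / 0.03200 = 2308 µg/L.

2310 µg/L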